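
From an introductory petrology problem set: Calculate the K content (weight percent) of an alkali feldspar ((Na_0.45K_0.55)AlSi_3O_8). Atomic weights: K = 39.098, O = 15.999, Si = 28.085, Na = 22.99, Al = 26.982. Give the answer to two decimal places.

Molar mass of (Na_0.45K_0.55)AlSi_3O_8: 0.45×22.99 + 0.55×39.098 + 1×26.982 + 3×28.085 + 8×15.999 = 271.078 g/mol.
Mass of K per formula unit: 0.55 × 39.098 = 21.504 g.
Weight fraction K = 21.504 / 271.078 = 0.0793.

7.93 weight percent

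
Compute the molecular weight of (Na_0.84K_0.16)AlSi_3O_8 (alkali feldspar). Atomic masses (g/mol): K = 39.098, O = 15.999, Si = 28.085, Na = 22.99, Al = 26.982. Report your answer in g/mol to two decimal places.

264.80 g/mol

Na: 0.84 × 22.99 = 19.3116
K: 0.16 × 39.098 = 6.2557
Al: 1 × 26.982 = 26.9820
Si: 3 × 28.085 = 84.2550
O: 8 × 15.999 = 127.9920
Summing the contributions gives the formula mass.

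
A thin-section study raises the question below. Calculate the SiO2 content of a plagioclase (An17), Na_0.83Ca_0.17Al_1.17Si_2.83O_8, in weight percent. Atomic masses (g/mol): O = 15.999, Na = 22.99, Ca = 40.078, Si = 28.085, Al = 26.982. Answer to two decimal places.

M(Na_0.83Ca_0.17Al_1.17Si_2.83O_8) = 264.936 g/mol; M(SiO2) = 60.083 g/mol.
Moles SiO2 per formula unit = 2.83 Si ÷ 1 = 2.8300.
SiO2 fraction = (2.8300 × 60.083) / 264.936 = 170.035/264.936 = 0.6418.

64.18 wt%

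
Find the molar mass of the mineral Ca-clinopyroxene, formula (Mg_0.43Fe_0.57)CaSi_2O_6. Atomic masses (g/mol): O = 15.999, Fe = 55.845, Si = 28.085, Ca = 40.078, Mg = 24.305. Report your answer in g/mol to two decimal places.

The formula mass is the sum 0.43×24.305 + 0.57×55.845 + 1×40.078 + 2×28.085 + 6×15.999.

234.52 g/mol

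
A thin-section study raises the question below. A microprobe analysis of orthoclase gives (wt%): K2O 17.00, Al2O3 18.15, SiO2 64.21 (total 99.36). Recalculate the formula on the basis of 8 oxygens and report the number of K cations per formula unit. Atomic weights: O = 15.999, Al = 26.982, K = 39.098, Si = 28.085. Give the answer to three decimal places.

1.013 K apfu

K2O (M=94.195): mol = 0.18048; K = 0.36096, O = 0.18048.
Al2O3 (M=101.961): mol = 0.17801; Al = 0.35602, O = 0.53403.
SiO2 (M=60.083): mol = 1.06869; Si = 1.06869, O = 2.13738.
ΣO = 2.85189; factor = 8/ΣO = 2.80516.
K apfu = 0.36096 × 2.80516 = 1.013.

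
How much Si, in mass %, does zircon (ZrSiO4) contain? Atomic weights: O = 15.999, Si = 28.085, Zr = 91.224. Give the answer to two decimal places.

15.32 mass %

M(ZrSiO4) = 183.305 g/mol.
Si contributes 1 × 28.085 = 28.085 g per mole.
28.085/183.305 = 0.1532 → 15.32%.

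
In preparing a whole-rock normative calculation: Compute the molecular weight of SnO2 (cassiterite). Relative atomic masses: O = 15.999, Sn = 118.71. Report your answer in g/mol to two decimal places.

The formula mass is the sum 1×118.71 + 2×15.999.

150.71 g/mol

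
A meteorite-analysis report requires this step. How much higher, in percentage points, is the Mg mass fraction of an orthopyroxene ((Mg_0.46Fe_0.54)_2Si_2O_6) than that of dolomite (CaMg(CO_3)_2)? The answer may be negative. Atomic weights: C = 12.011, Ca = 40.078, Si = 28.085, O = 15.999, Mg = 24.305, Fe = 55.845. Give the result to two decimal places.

-3.66 percentage points

First mineral: 22.361 g Mg in 234.837 g formula = 9.52 wt% Mg.
Second mineral: 24.305 g Mg in 184.399 g formula = 13.18 wt% Mg.
9.52% − 13.18% gives a difference of -3.66 percentage points.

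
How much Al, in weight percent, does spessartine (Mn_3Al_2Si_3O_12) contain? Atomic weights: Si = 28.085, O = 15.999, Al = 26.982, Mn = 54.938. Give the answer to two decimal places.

M(Mn_3Al_2Si_3O_12) = 495.021 g/mol.
Al contributes 2 × 26.982 = 53.964 g per mole.
53.964/495.021 = 0.1090 → 10.90%.

10.90 weight percent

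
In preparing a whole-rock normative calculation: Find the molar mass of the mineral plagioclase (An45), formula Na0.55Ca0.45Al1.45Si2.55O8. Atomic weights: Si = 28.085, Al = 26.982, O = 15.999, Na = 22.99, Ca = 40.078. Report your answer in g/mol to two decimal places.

M = 0.55*22.99 + 0.45*40.078 + 1.45*26.982 + 2.55*28.085 + 8*15.999

269.41 g/mol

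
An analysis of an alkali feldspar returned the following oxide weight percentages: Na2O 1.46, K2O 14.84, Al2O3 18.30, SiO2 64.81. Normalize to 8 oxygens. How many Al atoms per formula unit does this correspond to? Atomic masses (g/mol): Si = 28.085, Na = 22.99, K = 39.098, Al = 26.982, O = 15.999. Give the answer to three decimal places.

0.998 Al apfu

Na2O (M=61.979): mol = 0.02356; Na = 0.04712, O = 0.02356.
K2O (M=94.195): mol = 0.15755; K = 0.31510, O = 0.15755.
Al2O3 (M=101.961): mol = 0.17948; Al = 0.35896, O = 0.53844.
SiO2 (M=60.083): mol = 1.07867; Si = 1.07867, O = 2.15734.
ΣO = 2.87689; factor = 8/ΣO = 2.78078.
Al apfu = 0.35896 × 2.78078 = 0.998.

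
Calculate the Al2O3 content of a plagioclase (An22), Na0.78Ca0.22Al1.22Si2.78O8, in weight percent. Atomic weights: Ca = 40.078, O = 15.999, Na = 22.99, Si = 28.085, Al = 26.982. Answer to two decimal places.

23.41 wt%

Formula mass = 265.736 g/mol.
1.22 Al → 0.6100 mol Al2O3 per formula unit; M(Al2O3) = 101.961, so Al2O3 mass = 62.196 g.
62.196/265.736 × 100 = 23.41 wt%.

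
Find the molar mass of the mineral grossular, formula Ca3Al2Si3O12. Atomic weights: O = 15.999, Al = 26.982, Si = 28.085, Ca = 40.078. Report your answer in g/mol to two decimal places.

M = 3(40.078) + 2(26.982) + 3(28.085) + 12(15.999)

450.44 g/mol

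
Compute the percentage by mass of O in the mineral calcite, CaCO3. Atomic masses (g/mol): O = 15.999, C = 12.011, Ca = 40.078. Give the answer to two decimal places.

47.96 wt%

Molar mass of CaCO3: 1*40.078 + 1*12.011 + 3*15.999 = 100.086 g/mol.
Mass of O per formula unit: 3 × 15.999 = 47.997 g.
Weight fraction O = 47.997 / 100.086 = 0.4796.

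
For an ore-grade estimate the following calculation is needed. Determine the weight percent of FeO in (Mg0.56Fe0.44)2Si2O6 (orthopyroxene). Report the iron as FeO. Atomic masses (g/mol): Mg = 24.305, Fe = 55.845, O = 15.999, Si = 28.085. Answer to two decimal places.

Formula mass = 228.529 g/mol.
0.88 Fe → 0.8800 mol FeO per formula unit; M(FeO) = 71.844, so FeO mass = 63.223 g.
63.223/228.529 × 100 = 27.67 wt%.

27.67 wt%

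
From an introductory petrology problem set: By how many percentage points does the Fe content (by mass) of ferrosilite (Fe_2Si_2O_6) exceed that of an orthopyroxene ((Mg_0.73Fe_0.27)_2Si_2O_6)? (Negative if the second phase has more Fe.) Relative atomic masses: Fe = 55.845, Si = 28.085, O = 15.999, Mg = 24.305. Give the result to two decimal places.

First mineral: 111.690 g Fe in 263.854 g formula = 42.33 wt% Fe.
Second mineral: 30.156 g Fe in 217.806 g formula = 13.85 wt% Fe.
42.33% − 13.85% gives a difference of 28.48 percentage points.

28.48 percentage points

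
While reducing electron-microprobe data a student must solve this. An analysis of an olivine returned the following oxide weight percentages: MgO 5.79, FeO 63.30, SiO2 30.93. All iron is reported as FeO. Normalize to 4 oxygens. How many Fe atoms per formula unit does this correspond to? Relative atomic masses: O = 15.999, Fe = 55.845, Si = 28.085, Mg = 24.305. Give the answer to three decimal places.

1.716 Fe apfu

MgO: 5.79/40.304 = 0.14366 mol → 0.14366 mol Mg, 0.14366 mol O.
FeO: 63.30/71.844 = 0.88108 mol → 0.88108 mol Fe, 0.88108 mol O.
SiO2: 30.93/60.083 = 0.51479 mol → 0.51479 mol Si, 1.02958 mol O.
Total oxygen = 2.05432 mol. Normalization factor = 4/2.05432 = 1.94712.
Fe per 4 O = 0.88108 × 1.94712 = 1.716.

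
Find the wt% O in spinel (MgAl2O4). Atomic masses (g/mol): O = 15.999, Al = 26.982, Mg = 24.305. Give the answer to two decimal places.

44.98 weight percent

M(MgAl2O4) = 142.265 g/mol.
O contributes 4 × 15.999 = 63.996 g per mole.
63.996/142.265 = 0.4498 → 44.98%.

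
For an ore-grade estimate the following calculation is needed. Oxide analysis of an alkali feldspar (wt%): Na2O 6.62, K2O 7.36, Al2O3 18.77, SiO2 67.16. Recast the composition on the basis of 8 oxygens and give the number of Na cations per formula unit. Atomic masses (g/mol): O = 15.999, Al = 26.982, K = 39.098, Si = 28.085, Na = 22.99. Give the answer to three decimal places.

0.575 Na apfu

6.62 wt% Na2O ÷ 61.979 g/mol = 0.10681 mol, giving 0.21362 Na and 0.10681 O.
7.36 wt% K2O ÷ 94.195 g/mol = 0.07814 mol, giving 0.15628 K and 0.07814 O.
18.77 wt% Al2O3 ÷ 101.961 g/mol = 0.18409 mol, giving 0.36818 Al and 0.55227 O.
67.16 wt% SiO2 ÷ 60.083 g/mol = 1.11779 mol, giving 1.11779 Si and 2.23558 O.
Oxygen sums to 2.97280; scaling by 8/2.97280 = 2.69107 puts the formula on 8 O.
Na: 0.21362 × 2.69107 = 0.575 atoms per formula unit.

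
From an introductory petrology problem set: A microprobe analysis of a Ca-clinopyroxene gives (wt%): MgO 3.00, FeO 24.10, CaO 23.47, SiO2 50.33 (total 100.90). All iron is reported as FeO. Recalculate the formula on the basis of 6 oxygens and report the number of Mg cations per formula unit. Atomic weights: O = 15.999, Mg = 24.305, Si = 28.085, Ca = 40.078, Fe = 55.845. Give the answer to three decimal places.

MgO: 3.00/40.304 = 0.07443 mol → 0.07443 mol Mg, 0.07443 mol O.
FeO: 24.10/71.844 = 0.33545 mol → 0.33545 mol Fe, 0.33545 mol O.
CaO: 23.47/56.077 = 0.41853 mol → 0.41853 mol Ca, 0.41853 mol O.
SiO2: 50.33/60.083 = 0.83767 mol → 0.83767 mol Si, 1.67534 mol O.
Total oxygen = 2.50375 mol. Normalization factor = 6/2.50375 = 2.39641.
Mg per 6 O = 0.07443 × 2.39641 = 0.178.

0.178 Mg apfu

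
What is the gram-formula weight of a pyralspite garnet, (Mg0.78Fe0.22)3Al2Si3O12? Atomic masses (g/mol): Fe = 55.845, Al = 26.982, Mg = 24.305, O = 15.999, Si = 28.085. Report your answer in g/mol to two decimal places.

423.94 g/mol

Mg: 2.34 × 24.305 = 56.8737
Fe: 0.66 × 55.845 = 36.8577
Al: 2 × 26.982 = 53.9640
Si: 3 × 28.085 = 84.2550
O: 12 × 15.999 = 191.9880
Summing the contributions gives the formula mass.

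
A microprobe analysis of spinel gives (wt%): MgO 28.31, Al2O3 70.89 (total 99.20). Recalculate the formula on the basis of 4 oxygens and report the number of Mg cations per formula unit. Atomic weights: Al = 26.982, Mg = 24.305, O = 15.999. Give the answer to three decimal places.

1.008 Mg apfu

28.31 wt% MgO ÷ 40.304 g/mol = 0.70241 mol, giving 0.70241 Mg and 0.70241 O.
70.89 wt% Al2O3 ÷ 101.961 g/mol = 0.69527 mol, giving 1.39054 Al and 2.08581 O.
Oxygen sums to 2.78822; scaling by 4/2.78822 = 1.43461 puts the formula on 4 O.
Mg: 0.70241 × 1.43461 = 1.008 atoms per formula unit.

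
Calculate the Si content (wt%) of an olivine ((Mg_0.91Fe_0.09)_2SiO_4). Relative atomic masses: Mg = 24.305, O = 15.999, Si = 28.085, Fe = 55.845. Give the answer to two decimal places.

19.19 wt%

Formula mass = 1.82×24.305 + 0.18×55.845 + 1×28.085 + 4×15.999 = 146.368 g/mol, of which 28.085 g is Si.
So Si makes up 28.085/146.368 = 0.1919 of the mass, i.e. 19.19%.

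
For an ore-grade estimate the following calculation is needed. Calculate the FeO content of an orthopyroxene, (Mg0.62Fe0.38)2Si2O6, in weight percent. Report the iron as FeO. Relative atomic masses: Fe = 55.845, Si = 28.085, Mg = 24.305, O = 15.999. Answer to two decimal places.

M((Mg0.62Fe0.38)2Si2O6) = 224.744 g/mol; M(FeO) = 71.844 g/mol.
Moles FeO per formula unit = 0.76 Fe ÷ 1 = 0.7600.
FeO fraction = (0.7600 × 71.844) / 224.744 = 54.601/224.744 = 0.2429.

24.29 wt%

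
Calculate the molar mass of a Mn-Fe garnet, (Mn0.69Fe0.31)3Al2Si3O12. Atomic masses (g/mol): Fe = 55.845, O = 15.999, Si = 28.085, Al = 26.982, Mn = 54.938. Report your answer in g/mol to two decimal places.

The formula mass is the sum 2.07*54.938 + 0.93*55.845 + 2*26.982 + 3*28.085 + 12*15.999.

495.86 g/mol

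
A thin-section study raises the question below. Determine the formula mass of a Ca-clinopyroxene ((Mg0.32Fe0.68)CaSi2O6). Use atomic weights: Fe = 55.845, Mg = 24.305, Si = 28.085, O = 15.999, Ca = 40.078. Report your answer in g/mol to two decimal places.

237.99 g/mol

Mg: 0.32 × 24.305 = 7.7776
Fe: 0.68 × 55.845 = 37.9746
Ca: 1 × 40.078 = 40.0780
Si: 2 × 28.085 = 56.1700
O: 6 × 15.999 = 95.9940
Summing the contributions gives the formula mass.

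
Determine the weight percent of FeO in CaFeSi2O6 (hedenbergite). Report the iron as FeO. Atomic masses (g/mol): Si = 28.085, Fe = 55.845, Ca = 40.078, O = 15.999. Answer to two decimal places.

28.96 wt%

Molar mass of CaFeSi2O6 = 1*40.078 + 1*55.845 + 2*28.085 + 6*15.999 = 248.087 g/mol.
Each formula unit contains 1 Fe, equivalent to 1/1 = 1.0000 mol FeO.
M(FeO) = 1×55.845 + 1×15.999 = 71.844 g/mol.
Mass of FeO per formula unit = 1.0000 × 71.844 = 71.844 g.
FeO wt% = 71.844 / 248.087 × 100 = 28.96%.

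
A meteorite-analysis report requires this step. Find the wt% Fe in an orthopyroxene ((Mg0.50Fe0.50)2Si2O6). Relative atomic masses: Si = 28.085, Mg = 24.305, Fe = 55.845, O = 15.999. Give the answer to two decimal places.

24.04 wt%

Molar mass of (Mg0.50Fe0.50)2Si2O6: 1×24.305 + 1×55.845 + 2×28.085 + 6×15.999 = 232.314 g/mol.
Mass of Fe per formula unit: 1 × 55.845 = 55.845 g.
Weight fraction Fe = 55.845 / 232.314 = 0.2404.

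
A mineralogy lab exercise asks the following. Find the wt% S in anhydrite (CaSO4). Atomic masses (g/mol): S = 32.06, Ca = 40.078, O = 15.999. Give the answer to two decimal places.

23.55 mass %

M(CaSO4) = 136.134 g/mol.
S contributes 1 × 32.06 = 32.060 g per mole.
32.060/136.134 = 0.2355 → 23.55%.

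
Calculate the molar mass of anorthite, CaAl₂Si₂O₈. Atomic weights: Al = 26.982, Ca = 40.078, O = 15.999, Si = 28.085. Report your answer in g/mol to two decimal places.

Ca: 1 × 40.078 = 40.0780
Al: 2 × 26.982 = 53.9640
Si: 2 × 28.085 = 56.1700
O: 8 × 15.999 = 127.9920
Summing the contributions gives the formula mass.

278.20 g/mol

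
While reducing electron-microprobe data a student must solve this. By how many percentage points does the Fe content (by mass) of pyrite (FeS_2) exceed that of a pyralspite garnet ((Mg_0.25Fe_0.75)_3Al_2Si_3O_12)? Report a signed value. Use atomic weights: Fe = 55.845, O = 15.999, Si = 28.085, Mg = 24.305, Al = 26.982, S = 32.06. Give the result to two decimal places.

20.05 percentage points

Fe in FeS_2: molar mass 119.965 g/mol; 1×55.845 = 55.845 g → 46.55 wt%.
Fe in (Mg_0.25Fe_0.75)_3Al_2Si_3O_12: molar mass 474.087 g/mol; 2.25×55.845 = 125.651 g → 26.50 wt%.
Difference = 46.55 − 26.50 = 20.05 percentage points.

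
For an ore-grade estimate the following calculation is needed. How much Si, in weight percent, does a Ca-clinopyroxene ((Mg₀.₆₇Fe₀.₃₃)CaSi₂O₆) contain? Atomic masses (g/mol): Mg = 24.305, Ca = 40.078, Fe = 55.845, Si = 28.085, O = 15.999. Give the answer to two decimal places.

M((Mg₀.₆₇Fe₀.₃₃)CaSi₂O₆) = 226.955 g/mol.
Si contributes 2 × 28.085 = 56.170 g per mole.
56.170/226.955 = 0.2475 → 24.75%.

24.75 weight percent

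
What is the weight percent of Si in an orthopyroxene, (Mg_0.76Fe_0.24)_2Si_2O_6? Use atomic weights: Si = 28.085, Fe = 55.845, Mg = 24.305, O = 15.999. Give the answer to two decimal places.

26.02 mass %

Formula mass = 1.52×24.305 + 0.48×55.845 + 2×28.085 + 6×15.999 = 215.913 g/mol, of which 56.170 g is Si.
So Si makes up 56.170/215.913 = 0.2602 of the mass, i.e. 26.02%.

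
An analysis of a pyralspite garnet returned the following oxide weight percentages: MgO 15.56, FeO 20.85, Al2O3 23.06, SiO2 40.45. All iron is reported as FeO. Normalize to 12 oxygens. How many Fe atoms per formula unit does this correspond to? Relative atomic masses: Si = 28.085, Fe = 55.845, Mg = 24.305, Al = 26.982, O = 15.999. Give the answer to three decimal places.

MgO: 15.56/40.304 = 0.38607 mol → 0.38607 mol Mg, 0.38607 mol O.
FeO: 20.85/71.844 = 0.29021 mol → 0.29021 mol Fe, 0.29021 mol O.
Al2O3: 23.06/101.961 = 0.22616 mol → 0.45232 mol Al, 0.67848 mol O.
SiO2: 40.45/60.083 = 0.67324 mol → 0.67324 mol Si, 1.34648 mol O.
Total oxygen = 2.70124 mol. Normalization factor = 12/2.70124 = 4.44240.
Fe per 12 O = 0.29021 × 4.44240 = 1.289.

1.289 Fe apfu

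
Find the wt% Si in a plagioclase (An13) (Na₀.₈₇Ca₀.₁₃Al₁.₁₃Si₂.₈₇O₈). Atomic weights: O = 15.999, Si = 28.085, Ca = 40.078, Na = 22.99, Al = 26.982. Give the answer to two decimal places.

30.50 weight percent

Formula mass = 0.87*22.99 + 0.13*40.078 + 1.13*26.982 + 2.87*28.085 + 8*15.999 = 264.297 g/mol, of which 80.604 g is Si.
So Si makes up 80.604/264.297 = 0.3050 of the mass, i.e. 30.50%.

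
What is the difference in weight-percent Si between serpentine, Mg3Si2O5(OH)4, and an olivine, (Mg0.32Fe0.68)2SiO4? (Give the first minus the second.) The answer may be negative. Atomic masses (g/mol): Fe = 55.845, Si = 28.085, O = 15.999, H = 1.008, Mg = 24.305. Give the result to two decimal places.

First mineral: 56.170 g Si in 277.108 g formula = 20.27 wt% Si.
Second mineral: 28.085 g Si in 183.585 g formula = 15.30 wt% Si.
20.27% − 15.30% gives a difference of 4.97 percentage points.

4.97 percentage points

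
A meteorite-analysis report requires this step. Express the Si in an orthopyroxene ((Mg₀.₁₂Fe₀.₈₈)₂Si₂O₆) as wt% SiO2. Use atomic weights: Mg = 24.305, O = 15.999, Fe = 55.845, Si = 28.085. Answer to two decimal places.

46.89 wt%

Molar mass of (Mg₀.₁₂Fe₀.₈₈)₂Si₂O₆ = 0.24×24.305 + 1.76×55.845 + 2×28.085 + 6×15.999 = 256.284 g/mol.
Each formula unit contains 2 Si, equivalent to 2/1 = 2.0000 mol SiO2.
M(SiO2) = 1×28.085 + 2×15.999 = 60.083 g/mol.
Mass of SiO2 per formula unit = 2.0000 × 60.083 = 120.166 g.
SiO2 wt% = 120.166 / 256.284 × 100 = 46.89%.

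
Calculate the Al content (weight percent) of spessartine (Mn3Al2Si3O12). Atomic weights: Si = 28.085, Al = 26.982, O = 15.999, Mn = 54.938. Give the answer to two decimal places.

M(Mn3Al2Si3O12) = 495.021 g/mol.
Al contributes 2 × 26.982 = 53.964 g per mole.
53.964/495.021 = 0.1090 → 10.90%.

10.90 weight percent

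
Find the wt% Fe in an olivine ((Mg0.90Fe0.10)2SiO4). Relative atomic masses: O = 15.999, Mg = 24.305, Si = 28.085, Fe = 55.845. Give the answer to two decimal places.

7.60 mass %

M((Mg0.90Fe0.10)2SiO4) = 146.999 g/mol.
Fe contributes 0.20 × 55.845 = 11.169 g per mole.
11.169/146.999 = 0.0760 → 7.60%.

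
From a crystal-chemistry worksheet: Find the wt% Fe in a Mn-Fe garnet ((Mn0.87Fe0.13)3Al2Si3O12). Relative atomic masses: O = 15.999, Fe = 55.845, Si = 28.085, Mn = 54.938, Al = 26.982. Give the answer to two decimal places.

4.40 wt%

Molar mass of (Mn0.87Fe0.13)3Al2Si3O12: 2.61*54.938 + 0.39*55.845 + 2*26.982 + 3*28.085 + 12*15.999 = 495.375 g/mol.
Mass of Fe per formula unit: 0.39 × 55.845 = 21.780 g.
Weight fraction Fe = 21.780 / 495.375 = 0.0440.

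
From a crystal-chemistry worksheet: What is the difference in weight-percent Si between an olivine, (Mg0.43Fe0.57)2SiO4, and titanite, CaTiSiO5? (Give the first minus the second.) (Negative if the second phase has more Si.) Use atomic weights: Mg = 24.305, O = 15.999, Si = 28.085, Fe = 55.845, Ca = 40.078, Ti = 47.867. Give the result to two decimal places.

Si in (Mg0.43Fe0.57)2SiO4: molar mass 176.647 g/mol; 1×28.085 = 28.085 g → 15.90 wt%.
Si in CaTiSiO5: molar mass 196.025 g/mol; 1×28.085 = 28.085 g → 14.33 wt%.
Difference = 15.90 − 14.33 = 1.57 percentage points.

1.57 percentage points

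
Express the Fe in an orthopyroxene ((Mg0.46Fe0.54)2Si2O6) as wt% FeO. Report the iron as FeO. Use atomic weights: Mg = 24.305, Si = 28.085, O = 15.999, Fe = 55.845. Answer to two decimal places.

Formula mass = 234.837 g/mol.
1.08 Fe → 1.0800 mol FeO per formula unit; M(FeO) = 71.844, so FeO mass = 77.592 g.
77.592/234.837 × 100 = 33.04 wt%.

33.04 wt%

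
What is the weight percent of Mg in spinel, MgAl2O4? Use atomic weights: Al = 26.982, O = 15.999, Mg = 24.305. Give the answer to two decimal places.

17.08 wt%

Formula mass = 1×24.305 + 2×26.982 + 4×15.999 = 142.265 g/mol, of which 24.305 g is Mg.
So Mg makes up 24.305/142.265 = 0.1708 of the mass, i.e. 17.08%.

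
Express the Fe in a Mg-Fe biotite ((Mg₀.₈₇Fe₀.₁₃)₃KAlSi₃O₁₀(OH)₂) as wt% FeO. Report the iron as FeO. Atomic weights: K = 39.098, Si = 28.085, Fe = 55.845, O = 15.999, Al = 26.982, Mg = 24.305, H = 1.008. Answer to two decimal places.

M((Mg₀.₈₇Fe₀.₁₃)₃KAlSi₃O₁₀(OH)₂) = 429.555 g/mol; M(FeO) = 71.844 g/mol.
Moles FeO per formula unit = 0.39 Fe ÷ 1 = 0.3900.
FeO fraction = (0.3900 × 71.844) / 429.555 = 28.019/429.555 = 0.0652.

6.52 wt%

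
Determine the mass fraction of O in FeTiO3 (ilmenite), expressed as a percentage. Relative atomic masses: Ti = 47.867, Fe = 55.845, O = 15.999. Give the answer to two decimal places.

Molar mass of FeTiO3: 1·55.845 + 1·47.867 + 3·15.999 = 151.709 g/mol.
Mass of O per formula unit: 3 × 15.999 = 47.997 g.
Weight fraction O = 47.997 / 151.709 = 0.3164.

31.64 weight percent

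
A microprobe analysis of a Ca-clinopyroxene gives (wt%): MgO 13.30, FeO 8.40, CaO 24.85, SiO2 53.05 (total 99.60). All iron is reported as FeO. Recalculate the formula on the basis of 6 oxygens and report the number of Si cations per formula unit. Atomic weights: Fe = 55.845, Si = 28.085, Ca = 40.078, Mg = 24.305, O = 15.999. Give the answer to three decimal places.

1.995 Si apfu

13.30 wt% MgO ÷ 40.304 g/mol = 0.32999 mol, giving 0.32999 Mg and 0.32999 O.
8.40 wt% FeO ÷ 71.844 g/mol = 0.11692 mol, giving 0.11692 Fe and 0.11692 O.
24.85 wt% CaO ÷ 56.077 g/mol = 0.44314 mol, giving 0.44314 Ca and 0.44314 O.
53.05 wt% SiO2 ÷ 60.083 g/mol = 0.88295 mol, giving 0.88295 Si and 1.76590 O.
Oxygen sums to 2.65595; scaling by 6/2.65595 = 2.25908 puts the formula on 6 O.
Si: 0.88295 × 2.25908 = 1.995 atoms per formula unit.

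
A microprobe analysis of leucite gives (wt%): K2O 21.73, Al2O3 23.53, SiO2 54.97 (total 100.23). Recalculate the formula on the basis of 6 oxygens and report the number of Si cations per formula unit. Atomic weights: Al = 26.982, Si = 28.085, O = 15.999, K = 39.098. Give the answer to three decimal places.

1.994 Si apfu

K2O (M=94.195): mol = 0.23069; K = 0.46138, O = 0.23069.
Al2O3 (M=101.961): mol = 0.23077; Al = 0.46154, O = 0.69231.
SiO2 (M=60.083): mol = 0.91490; Si = 0.91490, O = 1.82980.
ΣO = 2.75280; factor = 6/ΣO = 2.17960.
Si apfu = 0.91490 × 2.17960 = 1.994.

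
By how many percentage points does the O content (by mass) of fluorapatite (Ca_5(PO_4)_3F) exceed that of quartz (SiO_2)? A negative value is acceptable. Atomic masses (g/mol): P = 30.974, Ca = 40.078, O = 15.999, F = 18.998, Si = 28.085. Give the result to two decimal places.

-15.19 percentage points

M(Ca_5(PO_4)_3F) = 504.298 g/mol, so wt% O = 191.988/504.298 × 100 = 38.07%.
M(SiO_2) = 60.083 g/mol, so wt% O = 31.998/60.083 × 100 = 53.26%.
38.07 − 53.26 = -15.19 pp.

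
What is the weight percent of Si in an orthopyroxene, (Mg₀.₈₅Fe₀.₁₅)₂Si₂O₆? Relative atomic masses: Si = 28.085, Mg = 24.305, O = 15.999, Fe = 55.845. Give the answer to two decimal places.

26.72 weight percent

M((Mg₀.₈₅Fe₀.₁₅)₂Si₂O₆) = 210.236 g/mol.
Si contributes 2 × 28.085 = 56.170 g per mole.
56.170/210.236 = 0.2672 → 26.72%.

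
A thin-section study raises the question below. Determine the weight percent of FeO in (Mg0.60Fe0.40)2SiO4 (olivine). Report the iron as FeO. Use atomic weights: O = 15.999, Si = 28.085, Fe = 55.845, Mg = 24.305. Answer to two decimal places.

34.64 wt%

Molar mass of (Mg0.60Fe0.40)2SiO4 = 1.20×24.305 + 0.80×55.845 + 1×28.085 + 4×15.999 = 165.923 g/mol.
Each formula unit contains 0.80 Fe, equivalent to 0.80/1 = 0.8000 mol FeO.
M(FeO) = 1×55.845 + 1×15.999 = 71.844 g/mol.
Mass of FeO per formula unit = 0.8000 × 71.844 = 57.475 g.
FeO wt% = 57.475 / 165.923 × 100 = 34.64%.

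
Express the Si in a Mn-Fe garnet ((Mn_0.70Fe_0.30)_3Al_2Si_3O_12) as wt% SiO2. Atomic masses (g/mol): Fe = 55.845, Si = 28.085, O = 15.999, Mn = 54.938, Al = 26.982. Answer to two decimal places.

M((Mn_0.70Fe_0.30)_3Al_2Si_3O_12) = 495.837 g/mol; M(SiO2) = 60.083 g/mol.
Moles SiO2 per formula unit = 3 Si ÷ 1 = 3.0000.
SiO2 fraction = (3.0000 × 60.083) / 495.837 = 180.249/495.837 = 0.3635.

36.35 wt%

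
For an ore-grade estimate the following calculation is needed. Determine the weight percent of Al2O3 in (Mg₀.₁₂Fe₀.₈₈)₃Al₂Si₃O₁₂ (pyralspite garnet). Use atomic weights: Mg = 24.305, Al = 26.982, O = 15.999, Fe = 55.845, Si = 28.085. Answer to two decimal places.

M((Mg₀.₁₂Fe₀.₈₈)₃Al₂Si₃O₁₂) = 486.388 g/mol; M(Al2O3) = 101.961 g/mol.
Moles Al2O3 per formula unit = 2 Al ÷ 2 = 1.0000.
Al2O3 fraction = (1.0000 × 101.961) / 486.388 = 101.961/486.388 = 0.2096.

20.96 wt%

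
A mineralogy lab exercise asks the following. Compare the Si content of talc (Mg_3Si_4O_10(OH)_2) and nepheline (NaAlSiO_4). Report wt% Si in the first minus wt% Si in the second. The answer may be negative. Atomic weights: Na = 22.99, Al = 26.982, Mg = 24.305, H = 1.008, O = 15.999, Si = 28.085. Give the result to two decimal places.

9.85 percentage points

Si in Mg_3Si_4O_10(OH)_2: molar mass 379.259 g/mol; 4×28.085 = 112.340 g → 29.62 wt%.
Si in NaAlSiO_4: molar mass 142.053 g/mol; 1×28.085 = 28.085 g → 19.77 wt%.
Difference = 29.62 − 19.77 = 9.85 percentage points.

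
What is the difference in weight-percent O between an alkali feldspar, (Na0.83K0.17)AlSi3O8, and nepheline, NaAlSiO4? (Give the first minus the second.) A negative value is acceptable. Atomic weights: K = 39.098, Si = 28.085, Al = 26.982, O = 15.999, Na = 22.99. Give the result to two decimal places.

3.26 percentage points

M((Na0.83K0.17)AlSi3O8) = 264.957 g/mol, so wt% O = 127.992/264.957 × 100 = 48.31%.
M(NaAlSiO4) = 142.053 g/mol, so wt% O = 63.996/142.053 × 100 = 45.05%.
48.31 − 45.05 = 3.26 pp.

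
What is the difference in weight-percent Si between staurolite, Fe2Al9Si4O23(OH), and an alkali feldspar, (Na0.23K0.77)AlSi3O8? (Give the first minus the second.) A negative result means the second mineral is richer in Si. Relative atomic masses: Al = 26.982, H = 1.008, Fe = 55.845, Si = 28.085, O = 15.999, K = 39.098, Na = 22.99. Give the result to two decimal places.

-17.49 percentage points

M(Fe2Al9Si4O23(OH)) = 851.852 g/mol, so wt% Si = 112.340/851.852 × 100 = 13.19%.
M((Na0.23K0.77)AlSi3O8) = 274.622 g/mol, so wt% Si = 84.255/274.622 × 100 = 30.68%.
13.19 − 30.68 = -17.49 pp.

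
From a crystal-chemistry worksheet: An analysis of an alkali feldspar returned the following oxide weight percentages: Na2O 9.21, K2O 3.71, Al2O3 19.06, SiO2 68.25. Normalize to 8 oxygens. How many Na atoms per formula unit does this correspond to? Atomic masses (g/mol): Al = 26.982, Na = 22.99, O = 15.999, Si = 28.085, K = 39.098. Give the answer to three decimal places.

0.787 Na apfu

Na2O (M=61.979): mol = 0.14860; Na = 0.29720, O = 0.14860.
K2O (M=94.195): mol = 0.03939; K = 0.07878, O = 0.03939.
Al2O3 (M=101.961): mol = 0.18693; Al = 0.37386, O = 0.56079.
SiO2 (M=60.083): mol = 1.13593; Si = 1.13593, O = 2.27186.
ΣO = 3.02064; factor = 8/ΣO = 2.64845.
Na apfu = 0.29720 × 2.64845 = 0.787.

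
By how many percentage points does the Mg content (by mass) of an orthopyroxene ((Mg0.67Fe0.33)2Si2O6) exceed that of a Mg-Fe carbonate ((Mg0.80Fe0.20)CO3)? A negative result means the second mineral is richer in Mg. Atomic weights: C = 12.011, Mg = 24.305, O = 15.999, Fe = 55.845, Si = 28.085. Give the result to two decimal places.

M((Mg0.67Fe0.33)2Si2O6) = 221.590 g/mol, so wt% Mg = 32.569/221.590 × 100 = 14.70%.
M((Mg0.80Fe0.20)CO3) = 90.621 g/mol, so wt% Mg = 19.444/90.621 × 100 = 21.46%.
14.70 − 21.46 = -6.76 pp.

-6.76 percentage points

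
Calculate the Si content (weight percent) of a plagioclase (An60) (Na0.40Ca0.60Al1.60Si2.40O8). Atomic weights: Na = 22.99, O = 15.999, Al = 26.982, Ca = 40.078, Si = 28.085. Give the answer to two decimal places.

Molar mass of Na0.40Ca0.60Al1.60Si2.40O8: 0.40×22.99 + 0.60×40.078 + 1.60×26.982 + 2.40×28.085 + 8×15.999 = 271.810 g/mol.
Mass of Si per formula unit: 2.40 × 28.085 = 67.404 g.
Weight fraction Si = 67.404 / 271.810 = 0.2480.

24.80 weight percent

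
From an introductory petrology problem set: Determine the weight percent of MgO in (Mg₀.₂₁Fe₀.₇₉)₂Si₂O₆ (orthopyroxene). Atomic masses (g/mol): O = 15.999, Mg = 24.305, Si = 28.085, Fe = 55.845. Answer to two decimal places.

M((Mg₀.₂₁Fe₀.₇₉)₂Si₂O₆) = 250.607 g/mol; M(MgO) = 40.304 g/mol.
Moles MgO per formula unit = 0.42 Mg ÷ 1 = 0.4200.
MgO fraction = (0.4200 × 40.304) / 250.607 = 16.928/250.607 = 0.0675.

6.75 wt%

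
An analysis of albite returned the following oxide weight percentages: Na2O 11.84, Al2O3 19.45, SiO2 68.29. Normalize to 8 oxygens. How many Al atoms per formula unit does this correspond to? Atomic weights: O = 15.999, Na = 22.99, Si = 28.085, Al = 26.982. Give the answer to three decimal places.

Na2O (M=61.979): mol = 0.19103; Na = 0.38206, O = 0.19103.
Al2O3 (M=101.961): mol = 0.19076; Al = 0.38152, O = 0.57228.
SiO2 (M=60.083): mol = 1.13659; Si = 1.13659, O = 2.27318.
ΣO = 3.03649; factor = 8/ΣO = 2.63462.
Al apfu = 0.38152 × 2.63462 = 1.005.

1.005 Al apfu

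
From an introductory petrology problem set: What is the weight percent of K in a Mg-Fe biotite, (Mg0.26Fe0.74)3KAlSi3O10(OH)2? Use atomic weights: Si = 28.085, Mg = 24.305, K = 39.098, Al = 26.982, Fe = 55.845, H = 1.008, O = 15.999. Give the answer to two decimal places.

Formula mass = 0.78×24.305 + 2.22×55.845 + 1×39.098 + 1×26.982 + 3×28.085 + 12×15.999 + 2×1.008 = 487.273 g/mol, of which 39.098 g is K.
So K makes up 39.098/487.273 = 0.0802 of the mass, i.e. 8.02%.

8.02 mass %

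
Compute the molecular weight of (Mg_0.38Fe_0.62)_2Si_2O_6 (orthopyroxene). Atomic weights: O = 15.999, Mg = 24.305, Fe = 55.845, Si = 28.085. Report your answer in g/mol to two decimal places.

M = 0.76*24.305 + 1.24*55.845 + 2*28.085 + 6*15.999

239.88 g/mol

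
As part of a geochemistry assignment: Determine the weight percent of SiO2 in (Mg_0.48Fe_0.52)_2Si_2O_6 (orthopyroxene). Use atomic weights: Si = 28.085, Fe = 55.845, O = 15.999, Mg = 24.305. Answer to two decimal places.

51.45 wt%

M((Mg_0.48Fe_0.52)_2Si_2O_6) = 233.576 g/mol; M(SiO2) = 60.083 g/mol.
Moles SiO2 per formula unit = 2 Si ÷ 1 = 2.0000.
SiO2 fraction = (2.0000 × 60.083) / 233.576 = 120.166/233.576 = 0.5145.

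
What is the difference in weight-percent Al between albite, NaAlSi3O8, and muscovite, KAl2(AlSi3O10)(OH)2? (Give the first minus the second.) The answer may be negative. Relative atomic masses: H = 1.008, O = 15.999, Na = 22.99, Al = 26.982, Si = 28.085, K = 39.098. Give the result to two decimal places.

-10.03 percentage points

First mineral: 26.982 g Al in 262.219 g formula = 10.29 wt% Al.
Second mineral: 80.946 g Al in 398.303 g formula = 20.32 wt% Al.
10.29% − 20.32% gives a difference of -10.03 percentage points.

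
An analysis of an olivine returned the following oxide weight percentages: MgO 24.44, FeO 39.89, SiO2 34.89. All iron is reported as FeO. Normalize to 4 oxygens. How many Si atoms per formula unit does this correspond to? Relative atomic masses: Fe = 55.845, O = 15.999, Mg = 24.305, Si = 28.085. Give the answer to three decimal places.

24.44 wt% MgO ÷ 40.304 g/mol = 0.60639 mol, giving 0.60639 Mg and 0.60639 O.
39.89 wt% FeO ÷ 71.844 g/mol = 0.55523 mol, giving 0.55523 Fe and 0.55523 O.
34.89 wt% SiO2 ÷ 60.083 g/mol = 0.58070 mol, giving 0.58070 Si and 1.16140 O.
Oxygen sums to 2.32302; scaling by 4/2.32302 = 1.72190 puts the formula on 4 O.
Si: 0.58070 × 1.72190 = 1.000 atoms per formula unit.

1.000 Si apfu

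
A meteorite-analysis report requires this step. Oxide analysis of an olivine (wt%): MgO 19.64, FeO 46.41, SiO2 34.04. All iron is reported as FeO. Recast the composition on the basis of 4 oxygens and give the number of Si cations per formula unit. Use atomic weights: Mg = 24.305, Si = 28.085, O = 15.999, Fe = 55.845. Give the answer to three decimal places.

MgO (M=40.304): mol = 0.48730; Mg = 0.48730, O = 0.48730.
FeO (M=71.844): mol = 0.64598; Fe = 0.64598, O = 0.64598.
SiO2 (M=60.083): mol = 0.56655; Si = 0.56655, O = 1.13310.
ΣO = 2.26638; factor = 4/ΣO = 1.76493.
Si apfu = 0.56655 × 1.76493 = 1.000.

1.000 Si apfu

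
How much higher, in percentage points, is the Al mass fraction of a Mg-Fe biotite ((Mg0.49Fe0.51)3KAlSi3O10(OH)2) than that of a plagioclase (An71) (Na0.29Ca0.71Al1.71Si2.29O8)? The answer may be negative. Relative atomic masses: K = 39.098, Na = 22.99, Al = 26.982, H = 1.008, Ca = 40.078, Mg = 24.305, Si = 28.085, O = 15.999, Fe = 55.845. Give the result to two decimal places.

M((Mg0.49Fe0.51)3KAlSi3O10(OH)2) = 465.510 g/mol, so wt% Al = 26.982/465.510 × 100 = 5.80%.
M(Na0.29Ca0.71Al1.71Si2.29O8) = 273.568 g/mol, so wt% Al = 46.139/273.568 × 100 = 16.87%.
5.80 − 16.87 = -11.07 pp.

-11.07 percentage points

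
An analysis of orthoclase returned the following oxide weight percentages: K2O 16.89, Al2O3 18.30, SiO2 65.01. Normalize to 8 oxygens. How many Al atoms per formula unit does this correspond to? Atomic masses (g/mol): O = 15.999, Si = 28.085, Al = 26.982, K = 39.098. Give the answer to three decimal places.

K2O: 16.89/94.195 = 0.17931 mol → 0.35862 mol K, 0.17931 mol O.
Al2O3: 18.30/101.961 = 0.17948 mol → 0.35896 mol Al, 0.53844 mol O.
SiO2: 65.01/60.083 = 1.08200 mol → 1.08200 mol Si, 2.16400 mol O.
Total oxygen = 2.88175 mol. Normalization factor = 8/2.88175 = 2.77609.
Al per 8 O = 0.35896 × 2.77609 = 0.997.

0.997 Al apfu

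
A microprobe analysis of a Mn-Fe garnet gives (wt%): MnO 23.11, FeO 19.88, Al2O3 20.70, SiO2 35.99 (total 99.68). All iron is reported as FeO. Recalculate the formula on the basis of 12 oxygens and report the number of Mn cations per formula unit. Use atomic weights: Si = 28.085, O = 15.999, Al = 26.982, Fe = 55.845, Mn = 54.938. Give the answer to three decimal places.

23.11 wt% MnO ÷ 70.937 g/mol = 0.32578 mol, giving 0.32578 Mn and 0.32578 O.
19.88 wt% FeO ÷ 71.844 g/mol = 0.27671 mol, giving 0.27671 Fe and 0.27671 O.
20.70 wt% Al2O3 ÷ 101.961 g/mol = 0.20302 mol, giving 0.40604 Al and 0.60906 O.
35.99 wt% SiO2 ÷ 60.083 g/mol = 0.59900 mol, giving 0.59900 Si and 1.19800 O.
Oxygen sums to 2.40955; scaling by 12/2.40955 = 4.98018 puts the formula on 12 O.
Mn: 0.32578 × 4.98018 = 1.622 atoms per formula unit.

1.622 Mn apfu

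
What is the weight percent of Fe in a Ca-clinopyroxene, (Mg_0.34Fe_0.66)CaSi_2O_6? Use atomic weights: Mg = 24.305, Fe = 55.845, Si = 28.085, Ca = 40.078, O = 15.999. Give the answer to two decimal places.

15.53 wt%

Formula mass = 0.34·24.305 + 0.66·55.845 + 1·40.078 + 2·28.085 + 6·15.999 = 237.363 g/mol, of which 36.858 g is Fe.
So Fe makes up 36.858/237.363 = 0.1553 of the mass, i.e. 15.53%.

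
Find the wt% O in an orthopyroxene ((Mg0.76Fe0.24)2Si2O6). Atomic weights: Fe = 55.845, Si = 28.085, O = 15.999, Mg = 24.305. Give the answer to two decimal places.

44.46 mass %

Formula mass = 1.52*24.305 + 0.48*55.845 + 2*28.085 + 6*15.999 = 215.913 g/mol, of which 95.994 g is O.
So O makes up 95.994/215.913 = 0.4446 of the mass, i.e. 44.46%.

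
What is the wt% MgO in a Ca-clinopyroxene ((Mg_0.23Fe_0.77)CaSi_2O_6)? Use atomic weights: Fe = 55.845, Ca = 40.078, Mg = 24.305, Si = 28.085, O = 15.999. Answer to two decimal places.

Molar mass of (Mg_0.23Fe_0.77)CaSi_2O_6 = 0.23×24.305 + 0.77×55.845 + 1×40.078 + 2×28.085 + 6×15.999 = 240.833 g/mol.
Each formula unit contains 0.23 Mg, equivalent to 0.23/1 = 0.2300 mol MgO.
M(MgO) = 1×24.305 + 1×15.999 = 40.304 g/mol.
Mass of MgO per formula unit = 0.2300 × 40.304 = 9.270 g.
MgO wt% = 9.270 / 240.833 × 100 = 3.85%.

3.85 wt%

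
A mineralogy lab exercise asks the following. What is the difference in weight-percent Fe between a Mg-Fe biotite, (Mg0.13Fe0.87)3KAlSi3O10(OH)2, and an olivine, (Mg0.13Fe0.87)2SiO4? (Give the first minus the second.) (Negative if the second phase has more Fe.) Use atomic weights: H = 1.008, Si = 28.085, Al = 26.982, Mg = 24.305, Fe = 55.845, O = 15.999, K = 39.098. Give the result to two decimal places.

-20.51 percentage points

M((Mg0.13Fe0.87)3KAlSi3O10(OH)2) = 499.573 g/mol, so wt% Fe = 145.755/499.573 × 100 = 29.18%.
M((Mg0.13Fe0.87)2SiO4) = 195.571 g/mol, so wt% Fe = 97.170/195.571 × 100 = 49.69%.
29.18 − 49.69 = -20.51 pp.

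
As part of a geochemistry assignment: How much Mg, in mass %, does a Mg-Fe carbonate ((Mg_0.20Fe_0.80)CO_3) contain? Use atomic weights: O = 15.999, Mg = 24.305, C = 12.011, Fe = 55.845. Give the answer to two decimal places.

Molar mass of (Mg_0.20Fe_0.80)CO_3: 0.20·24.305 + 0.80·55.845 + 1·12.011 + 3·15.999 = 109.545 g/mol.
Mass of Mg per formula unit: 0.20 × 24.305 = 4.861 g.
Weight fraction Mg = 4.861 / 109.545 = 0.0444.

4.44 mass %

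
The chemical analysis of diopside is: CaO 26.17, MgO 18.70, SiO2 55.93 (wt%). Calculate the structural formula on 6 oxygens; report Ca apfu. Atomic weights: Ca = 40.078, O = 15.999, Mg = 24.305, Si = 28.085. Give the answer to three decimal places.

1.003 Ca apfu

CaO: 26.17/56.077 = 0.46668 mol → 0.46668 mol Ca, 0.46668 mol O.
MgO: 18.70/40.304 = 0.46397 mol → 0.46397 mol Mg, 0.46397 mol O.
SiO2: 55.93/60.083 = 0.93088 mol → 0.93088 mol Si, 1.86176 mol O.
Total oxygen = 2.79241 mol. Normalization factor = 6/2.79241 = 2.14868.
Ca per 6 O = 0.46668 × 2.14868 = 1.003.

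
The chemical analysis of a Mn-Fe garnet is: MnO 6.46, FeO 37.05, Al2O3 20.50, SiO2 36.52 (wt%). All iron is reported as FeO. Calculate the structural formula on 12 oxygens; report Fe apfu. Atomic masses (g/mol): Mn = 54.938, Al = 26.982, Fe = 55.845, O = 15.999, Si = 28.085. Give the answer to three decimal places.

MnO: 6.46/70.937 = 0.09107 mol → 0.09107 mol Mn, 0.09107 mol O.
FeO: 37.05/71.844 = 0.51570 mol → 0.51570 mol Fe, 0.51570 mol O.
Al2O3: 20.50/101.961 = 0.20106 mol → 0.40212 mol Al, 0.60318 mol O.
SiO2: 36.52/60.083 = 0.60783 mol → 0.60783 mol Si, 1.21566 mol O.
Total oxygen = 2.42561 mol. Normalization factor = 12/2.42561 = 4.94721.
Fe per 12 O = 0.51570 × 4.94721 = 2.551.

2.551 Fe apfu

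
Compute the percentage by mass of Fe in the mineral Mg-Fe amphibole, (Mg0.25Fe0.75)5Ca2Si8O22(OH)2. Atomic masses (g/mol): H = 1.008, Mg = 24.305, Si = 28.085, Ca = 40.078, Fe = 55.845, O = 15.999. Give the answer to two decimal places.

22.50 mass %

Molar mass of (Mg0.25Fe0.75)5Ca2Si8O22(OH)2: 1.25*24.305 + 3.75*55.845 + 2*40.078 + 8*28.085 + 24*15.999 + 2*1.008 = 930.628 g/mol.
Mass of Fe per formula unit: 3.75 × 55.845 = 209.419 g.
Weight fraction Fe = 209.419 / 930.628 = 0.2250.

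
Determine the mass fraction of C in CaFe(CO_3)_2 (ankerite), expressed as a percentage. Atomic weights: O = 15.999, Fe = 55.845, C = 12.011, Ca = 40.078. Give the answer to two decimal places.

11.12 wt%

Formula mass = 1·40.078 + 1·55.845 + 2·12.011 + 6·15.999 = 215.939 g/mol, of which 24.022 g is C.
So C makes up 24.022/215.939 = 0.1112 of the mass, i.e. 11.12%.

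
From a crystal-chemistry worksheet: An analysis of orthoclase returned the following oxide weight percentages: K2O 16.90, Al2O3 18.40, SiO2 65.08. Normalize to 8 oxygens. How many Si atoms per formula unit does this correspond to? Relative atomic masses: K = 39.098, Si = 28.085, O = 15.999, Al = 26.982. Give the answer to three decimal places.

K2O: 16.90/94.195 = 0.17942 mol → 0.35884 mol K, 0.17942 mol O.
Al2O3: 18.40/101.961 = 0.18046 mol → 0.36092 mol Al, 0.54138 mol O.
SiO2: 65.08/60.083 = 1.08317 mol → 1.08317 mol Si, 2.16634 mol O.
Total oxygen = 2.88714 mol. Normalization factor = 8/2.88714 = 2.77091.
Si per 8 O = 1.08317 × 2.77091 = 3.001.

3.001 Si apfu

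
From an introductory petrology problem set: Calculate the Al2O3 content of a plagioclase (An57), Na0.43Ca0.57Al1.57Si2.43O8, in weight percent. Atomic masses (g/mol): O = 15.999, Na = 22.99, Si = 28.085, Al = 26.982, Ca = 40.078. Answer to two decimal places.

29.50 wt%

Molar mass of Na0.43Ca0.57Al1.57Si2.43O8 = 0.43*22.99 + 0.57*40.078 + 1.57*26.982 + 2.43*28.085 + 8*15.999 = 271.330 g/mol.
Each formula unit contains 1.57 Al, equivalent to 1.57/2 = 0.7850 mol Al2O3.
M(Al2O3) = 2×26.982 + 3×15.999 = 101.961 g/mol.
Mass of Al2O3 per formula unit = 0.7850 × 101.961 = 80.039 g.
Al2O3 wt% = 80.039 / 271.330 × 100 = 29.50%.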